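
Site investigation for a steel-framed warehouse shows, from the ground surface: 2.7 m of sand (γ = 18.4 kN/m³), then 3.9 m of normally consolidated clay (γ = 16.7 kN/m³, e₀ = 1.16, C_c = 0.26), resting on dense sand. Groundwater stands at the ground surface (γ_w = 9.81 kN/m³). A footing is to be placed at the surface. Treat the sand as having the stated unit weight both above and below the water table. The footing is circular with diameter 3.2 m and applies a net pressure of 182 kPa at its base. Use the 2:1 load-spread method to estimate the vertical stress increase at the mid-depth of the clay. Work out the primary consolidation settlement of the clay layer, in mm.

S_c ≈ 123 mm

Mid-depth of clay below the ground surface: z = 2.7 + 3.9/2 = 4.65 m.
Total vertical stress at mid-clay: σ_v = 18.4×2.7 + 16.7×1.95 = 82.245 kPa.
Pore pressure: u = 9.81×(4.65 − 0) = 45.617 kPa.
Initial effective stress: σ'_0 = σ_v − u = 82.245 − 45.617 = 36.628 kPa.
Stress increase at mid-clay by the 2:1 spreading method:
Δσ ≈ qD²/(D+z)² = 182×3.2²/(3.2+4.65)² = 30.243 kPa
Final effective stress: σ'_f = σ'_0 + Δσ = 36.628 + 30.243 = 66.871 kPa.
Normally consolidated clay, so the full stress increment lies on the virgin compression line:
S_c = C_c·H/(1+e₀)·log₁₀(σ'_f/σ'_0) = 0.26×3.9/(1+1.16)×log₁₀(66.871/36.628)
    = 0.46944 × 0.26142 = 0.1227 m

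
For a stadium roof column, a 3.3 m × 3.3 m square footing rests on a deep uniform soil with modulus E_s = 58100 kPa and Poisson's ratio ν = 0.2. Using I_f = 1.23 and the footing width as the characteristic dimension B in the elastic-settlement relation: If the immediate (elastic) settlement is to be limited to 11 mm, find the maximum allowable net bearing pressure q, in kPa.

S_e = q·B·(1−ν²)/E_s · I_f  ⇒  q = S_e·E_s / (B·(1−ν²)·I_f).
q = 0.011 × 58100 / (3.3 × 0.96 × 1.23) = 164 kPa

q ≈ 164 kPa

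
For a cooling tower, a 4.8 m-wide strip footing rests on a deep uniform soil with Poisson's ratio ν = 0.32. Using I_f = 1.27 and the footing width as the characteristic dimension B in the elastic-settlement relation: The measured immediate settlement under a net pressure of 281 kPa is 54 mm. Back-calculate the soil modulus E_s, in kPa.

E_s ≈ 28500 kPa

S_e = q·B·(1−ν²)/E_s · I_f  ⇒  E_s = q·B·(1−ν²)·I_f / S_e.
E_s = 281 × 4.8 × 0.8976 × 1.27 / 0.054 = 28470 kPa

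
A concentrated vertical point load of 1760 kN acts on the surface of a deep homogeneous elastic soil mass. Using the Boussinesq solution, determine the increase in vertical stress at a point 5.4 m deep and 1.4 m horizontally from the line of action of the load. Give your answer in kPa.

Boussinesq vertical stress below a point load on an elastic half-space:
Δσ_z = 3P/(2πz²) · [1 + (r/z)²]^(−5/2)
r/z = 1.4/5.4 = 0.25926; [1+(r/z)²]^(−5/2) = 0.8499.
Δσ_z = 3×1760/(2π×5.4²) × 0.8499 = 28.818 × 0.8499 = 24.49 kPa

Δσ_z ≈ 24.5 kPa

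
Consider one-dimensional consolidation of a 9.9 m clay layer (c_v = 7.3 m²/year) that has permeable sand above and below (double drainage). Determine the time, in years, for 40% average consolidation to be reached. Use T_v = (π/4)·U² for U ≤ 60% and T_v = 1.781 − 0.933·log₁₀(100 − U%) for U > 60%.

t ≈ 0.422 years

Drainage path length: H_d = H/2 = 4.95 m (double drainage).
U ≤ 60%: T_v = (π/4)·U² = (π/4)×0.4² = 0.12566.
t = T_v·H_d²/c_v = 0.12566×4.95²/7.3 = 0.4218 years.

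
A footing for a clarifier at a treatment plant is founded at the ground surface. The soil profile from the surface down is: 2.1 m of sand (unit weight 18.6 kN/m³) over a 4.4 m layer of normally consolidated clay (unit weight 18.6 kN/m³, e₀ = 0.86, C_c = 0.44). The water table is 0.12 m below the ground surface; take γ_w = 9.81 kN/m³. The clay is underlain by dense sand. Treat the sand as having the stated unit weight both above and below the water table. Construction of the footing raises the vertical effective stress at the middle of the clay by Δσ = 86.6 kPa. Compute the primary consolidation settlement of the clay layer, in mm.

S_c ≈ 529 mm

Mid-depth of clay below the ground surface: z = 2.1 + 4.4/2 = 4.3 m.
Total vertical stress at mid-clay: σ_v = 18.6×2.1 + 18.6×2.2 = 79.98 kPa.
Pore pressure: u = 9.81×(4.3 − 0.12) = 41.006 kPa.
Initial effective stress: σ'_0 = σ_v − u = 79.98 − 41.006 = 38.974 kPa.
Final effective stress: σ'_f = σ'_0 + Δσ = 38.974 + 86.6 = 125.57 kPa.
Normally consolidated clay, so the full stress increment lies on the virgin compression line:
S_c = C_c·H/(1+e₀)·log₁₀(σ'_f/σ'_0) = 0.44×4.4/(1+0.86)×log₁₀(125.57/38.974)
    = 1.0409 × 0.50811 = 0.5289 m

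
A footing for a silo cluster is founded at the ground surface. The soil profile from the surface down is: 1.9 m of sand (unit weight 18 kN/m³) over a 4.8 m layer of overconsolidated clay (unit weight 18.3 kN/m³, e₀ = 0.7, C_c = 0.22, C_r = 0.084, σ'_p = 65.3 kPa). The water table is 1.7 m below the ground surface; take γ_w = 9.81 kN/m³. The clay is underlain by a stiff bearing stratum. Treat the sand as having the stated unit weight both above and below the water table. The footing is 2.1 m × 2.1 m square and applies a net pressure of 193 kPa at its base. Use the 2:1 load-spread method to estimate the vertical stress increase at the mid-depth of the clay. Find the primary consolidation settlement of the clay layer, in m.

Mid-depth of clay below the ground surface: z = 1.9 + 4.8/2 = 4.3 m.
Total vertical stress at mid-clay: σ_v = 18×1.9 + 18.3×2.4 = 78.12 kPa.
Pore pressure: u = 9.81×(4.3 − 1.7) = 25.506 kPa.
Initial effective stress: σ'_0 = σ_v − u = 78.12 − 25.506 = 52.614 kPa.
Stress increase at mid-clay by the 2:1 spreading method:
Δσ = qBL/((B+z)(L+z)) = 193×2.1×2.1/((2.1+4.3)(2.1+4.3)) = 20.78 kPa
Final effective stress: σ'_f = 52.614 + 20.78 = 73.394 kPa.
σ'_f = 73.394 > σ'_p = 65.3 kPa, so the stress path crosses the preconsolidation pressure — recompression up to σ'_p, then virgin compression beyond:
S_c = H/(1+e₀)·[C_r·log₁₀(σ'_p/σ'_0) + C_c·log₁₀(σ'_f/σ'_p)]
    = 4.8/1.7 × [0.084×log₁₀(65.3/52.614) + 0.22×log₁₀(73.394/65.3)]
    = 2.8235 × [0.0078802 + 0.011164] = 0.05377 m

S_c ≈ 0.0538 m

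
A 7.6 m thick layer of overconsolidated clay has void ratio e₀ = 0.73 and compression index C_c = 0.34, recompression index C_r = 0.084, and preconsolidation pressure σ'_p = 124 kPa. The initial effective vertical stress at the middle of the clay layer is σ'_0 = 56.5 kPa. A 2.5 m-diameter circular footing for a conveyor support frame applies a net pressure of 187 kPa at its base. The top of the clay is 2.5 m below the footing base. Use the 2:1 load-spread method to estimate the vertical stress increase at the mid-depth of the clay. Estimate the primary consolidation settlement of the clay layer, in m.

Mid-depth of clay below the footing base: z = 2.5 + 7.6/2 = 6.3 m.
Stress increase at mid-clay by the 2:1 spreading method:
Δσ ≈ qD²/(D+z)² = 187×2.5²/(2.5+6.3)² = 15.092 kPa
Final effective stress: σ'_f = 56.5 + 15.092 = 71.592 kPa.
σ'_f = 71.592 ≤ σ'_p = 124 kPa, so the clay remains overconsolidated and only the recompression index applies:
S_c = C_r·H/(1+e₀)·log₁₀(σ'_f/σ'_0) = 0.084×7.6/1.73×log₁₀(71.592/56.5)
    = 0.36902 × 0.10282 = 0.03794 m

S_c ≈ 0.0379 m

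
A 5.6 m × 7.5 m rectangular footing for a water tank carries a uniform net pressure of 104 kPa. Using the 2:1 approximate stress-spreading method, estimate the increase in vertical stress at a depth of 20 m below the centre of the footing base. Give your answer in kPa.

By the 2:1 method the load spreads at 1 horizontal : 2 vertical, so at depth z the loaded area has grown by z in each plan dimension:
Δσ = qBL/((B+z)(L+z)) = 104×5.6×7.5/((5.6+20)(7.5+20)) = 6.2045 kPa

Δσ_z ≈ 6.2 kPa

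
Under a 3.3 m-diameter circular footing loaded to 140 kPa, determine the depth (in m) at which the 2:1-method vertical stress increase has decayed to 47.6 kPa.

z ≈ 2.36 m

2:1 spreading — at depth z the loaded area has grown by z in each plan dimension:
qD²/(D+z)² = Δσ_z ⇒ z = D(√(q/Δσ_z) − 1) = 3.3×(√(140/47.6) − 1) = 2.359 m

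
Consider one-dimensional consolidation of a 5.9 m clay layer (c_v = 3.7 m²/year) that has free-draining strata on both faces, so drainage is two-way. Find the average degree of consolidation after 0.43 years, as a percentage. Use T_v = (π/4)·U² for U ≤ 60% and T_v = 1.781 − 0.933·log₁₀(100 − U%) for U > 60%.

Drainage path length: H_d = H/2 = 2.95 m (double drainage).
T_v = c_v·t/H_d² = 3.7×0.43/2.95² = 0.18282.
T_v = 0.18282 corresponds to the U ≤ 60% branch:
U = √(4T_v/π) = 0.4825

U ≈ 48.2 %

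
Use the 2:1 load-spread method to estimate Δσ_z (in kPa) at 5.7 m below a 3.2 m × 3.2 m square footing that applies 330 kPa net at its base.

By the 2:1 method the load spreads at 1 horizontal : 2 vertical, so at depth z the loaded area has grown by z in each plan dimension:
Δσ = qBL/((B+z)(L+z)) = 330×3.2×3.2/((3.2+5.7)(3.2+5.7)) = 42.661 kPa

Δσ_z ≈ 42.7 kPa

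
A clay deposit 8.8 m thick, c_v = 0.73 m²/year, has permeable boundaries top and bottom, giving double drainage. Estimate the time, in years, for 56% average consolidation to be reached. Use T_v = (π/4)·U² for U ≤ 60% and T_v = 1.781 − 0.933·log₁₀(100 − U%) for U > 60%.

t ≈ 6.53 years

Drainage path length: H_d = H/2 = 4.4 m (double drainage).
U ≤ 60%: T_v = (π/4)·U² = (π/4)×0.56² = 0.2463.
t = T_v·H_d²/c_v = 0.2463×4.4²/0.73 = 6.532 years.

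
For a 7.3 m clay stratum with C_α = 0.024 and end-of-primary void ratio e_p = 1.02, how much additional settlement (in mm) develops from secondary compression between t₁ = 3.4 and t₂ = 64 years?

Secondary compression: S_s = C_α·H/(1+e_p)·log₁₀(t₂/t₁)
S_s = 0.024×7.3/(1+1.02)×log₁₀(64/3.4)
    = 0.08673 × 1.275 = 0.1106 m

S_s ≈ 111 mm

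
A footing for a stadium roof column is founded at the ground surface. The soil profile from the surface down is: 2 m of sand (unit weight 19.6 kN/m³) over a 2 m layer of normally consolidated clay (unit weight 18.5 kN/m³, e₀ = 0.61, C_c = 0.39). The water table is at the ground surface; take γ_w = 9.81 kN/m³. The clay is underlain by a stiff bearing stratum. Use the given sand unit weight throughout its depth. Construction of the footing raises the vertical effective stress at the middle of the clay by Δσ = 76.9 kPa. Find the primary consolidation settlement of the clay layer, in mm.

S_c ≈ 276 mm

Mid-depth of clay below the ground surface: z = 2 + 2/2 = 3 m.
Total vertical stress at mid-clay: σ_v = 19.6×2 + 18.5×1 = 57.7 kPa.
Pore pressure: u = 9.81×(3 − 0) = 29.43 kPa.
Initial effective stress: σ'_0 = σ_v − u = 57.7 − 29.43 = 28.27 kPa.
Final effective stress: σ'_f = σ'_0 + Δσ = 28.27 + 76.9 = 105.17 kPa.
Normally consolidated clay, so the full stress increment lies on the virgin compression line:
S_c = C_c·H/(1+e₀)·log₁₀(σ'_f/σ'_0) = 0.39×2/(1+0.61)×log₁₀(105.17/28.27)
    = 0.48447 × 0.57057 = 0.2764 m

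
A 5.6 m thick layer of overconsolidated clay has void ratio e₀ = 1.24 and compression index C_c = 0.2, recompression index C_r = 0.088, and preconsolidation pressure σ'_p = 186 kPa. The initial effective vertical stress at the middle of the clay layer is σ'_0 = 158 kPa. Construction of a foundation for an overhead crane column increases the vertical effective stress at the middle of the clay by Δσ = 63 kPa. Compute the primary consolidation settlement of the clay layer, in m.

S_c ≈ 0.053 m

Final effective stress: σ'_f = 158 + 63 = 221 kPa.
σ'_f = 221 > σ'_p = 186 kPa, so the stress path crosses the preconsolidation pressure — recompression up to σ'_p, then virgin compression beyond:
S_c = H/(1+e₀)·[C_r·log₁₀(σ'_p/σ'_0) + C_c·log₁₀(σ'_f/σ'_p)]
    = 5.6/2.24 × [0.088×log₁₀(186/158) + 0.2×log₁₀(221/186)]
    = 2.5 × [0.0062353 + 0.014976] = 0.05303 m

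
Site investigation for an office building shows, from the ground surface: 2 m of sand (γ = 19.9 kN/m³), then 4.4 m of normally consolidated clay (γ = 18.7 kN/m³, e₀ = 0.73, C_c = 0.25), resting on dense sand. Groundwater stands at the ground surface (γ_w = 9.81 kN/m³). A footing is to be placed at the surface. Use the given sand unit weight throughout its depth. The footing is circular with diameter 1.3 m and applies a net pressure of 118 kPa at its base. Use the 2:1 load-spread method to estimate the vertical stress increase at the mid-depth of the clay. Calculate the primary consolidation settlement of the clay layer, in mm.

Mid-depth of clay below the ground surface: z = 2 + 4.4/2 = 4.2 m.
Total vertical stress at mid-clay: σ_v = 19.9×2 + 18.7×2.2 = 80.94 kPa.
Pore pressure: u = 9.81×(4.2 − 0) = 41.202 kPa.
Initial effective stress: σ'_0 = σ_v − u = 80.94 − 41.202 = 39.738 kPa.
Stress increase at mid-clay by the 2:1 spreading method:
Δσ ≈ qD²/(D+z)² = 118×1.3²/(1.3+4.2)² = 6.5924 kPa
Final effective stress: σ'_f = σ'_0 + Δσ = 39.738 + 6.5924 = 46.33 kPa.
Normally consolidated clay, so the full stress increment lies on the virgin compression line:
S_c = C_c·H/(1+e₀)·log₁₀(σ'_f/σ'_0) = 0.25×4.4/(1+0.73)×log₁₀(46.33/39.738)
    = 0.63584 × 0.066656 = 0.04238 m

S_c ≈ 42.4 mm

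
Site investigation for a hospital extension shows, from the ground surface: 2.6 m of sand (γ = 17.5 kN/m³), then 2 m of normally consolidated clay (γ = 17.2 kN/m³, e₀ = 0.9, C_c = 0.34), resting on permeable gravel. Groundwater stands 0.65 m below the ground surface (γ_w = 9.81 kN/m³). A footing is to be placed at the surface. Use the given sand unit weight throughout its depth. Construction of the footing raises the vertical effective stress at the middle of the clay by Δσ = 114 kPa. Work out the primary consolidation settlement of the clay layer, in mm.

S_c ≈ 229 mm

Mid-depth of clay below the ground surface: z = 2.6 + 2/2 = 3.6 m.
Total vertical stress at mid-clay: σ_v = 17.5×2.6 + 17.2×1 = 62.7 kPa.
Pore pressure: u = 9.81×(3.6 − 0.65) = 28.94 kPa.
Initial effective stress: σ'_0 = σ_v − u = 62.7 − 28.94 = 33.76 kPa.
Final effective stress: σ'_f = σ'_0 + Δσ = 33.76 + 114 = 147.76 kPa.
Normally consolidated clay, so the full stress increment lies on the virgin compression line:
S_c = C_c·H/(1+e₀)·log₁₀(σ'_f/σ'_0) = 0.34×2/(1+0.9)×log₁₀(147.76/33.76)
    = 0.35789 × 0.64115 = 0.2295 m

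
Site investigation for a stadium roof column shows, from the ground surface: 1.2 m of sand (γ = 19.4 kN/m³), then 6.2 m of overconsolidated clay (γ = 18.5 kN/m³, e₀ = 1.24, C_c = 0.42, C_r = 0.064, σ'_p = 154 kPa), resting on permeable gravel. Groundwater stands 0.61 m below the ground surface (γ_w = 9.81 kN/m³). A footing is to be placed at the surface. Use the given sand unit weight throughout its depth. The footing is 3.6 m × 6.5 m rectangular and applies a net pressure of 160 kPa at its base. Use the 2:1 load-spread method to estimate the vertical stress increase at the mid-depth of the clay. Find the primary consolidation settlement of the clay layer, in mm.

Mid-depth of clay below the ground surface: z = 1.2 + 6.2/2 = 4.3 m.
Total vertical stress at mid-clay: σ_v = 19.4×1.2 + 18.5×3.1 = 80.63 kPa.
Pore pressure: u = 9.81×(4.3 − 0.61) = 36.199 kPa.
Initial effective stress: σ'_0 = σ_v − u = 80.63 − 36.199 = 44.431 kPa.
Stress increase at mid-clay by the 2:1 spreading method:
Δσ = qBL/((B+z)(L+z)) = 160×3.6×6.5/((3.6+4.3)(6.5+4.3)) = 43.882 kPa
Final effective stress: σ'_f = 44.431 + 43.882 = 88.313 kPa.
σ'_f = 88.313 ≤ σ'_p = 154 kPa, so the clay remains overconsolidated and only the recompression index applies:
S_c = C_r·H/(1+e₀)·log₁₀(σ'_f/σ'_0) = 0.064×6.2/2.24×log₁₀(88.313/44.431)
    = 0.17715 × 0.29834 = 0.05285 m

S_c ≈ 52.8 mm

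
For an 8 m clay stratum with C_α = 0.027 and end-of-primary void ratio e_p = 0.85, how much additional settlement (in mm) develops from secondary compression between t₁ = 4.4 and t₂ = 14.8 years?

S_s ≈ 61.5 mm

Secondary compression: S_s = C_α·H/(1+e_p)·log₁₀(t₂/t₁)
S_s = 0.027×8/(1+0.85)×log₁₀(14.8/4.4)
    = 0.1168 × 0.5268 = 0.06151 m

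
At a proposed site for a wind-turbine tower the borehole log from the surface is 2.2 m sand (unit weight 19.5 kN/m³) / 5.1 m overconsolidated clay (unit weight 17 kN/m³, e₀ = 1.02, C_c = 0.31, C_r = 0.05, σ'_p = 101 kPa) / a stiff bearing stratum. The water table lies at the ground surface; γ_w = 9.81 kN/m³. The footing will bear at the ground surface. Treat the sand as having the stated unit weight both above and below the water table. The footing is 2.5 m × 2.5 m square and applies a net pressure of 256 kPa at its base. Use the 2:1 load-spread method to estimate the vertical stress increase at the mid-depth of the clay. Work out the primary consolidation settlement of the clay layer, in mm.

Mid-depth of clay below the ground surface: z = 2.2 + 5.1/2 = 4.75 m.
Total vertical stress at mid-clay: σ_v = 19.5×2.2 + 17×2.55 = 86.25 kPa.
Pore pressure: u = 9.81×(4.75 − 0) = 46.598 kPa.
Initial effective stress: σ'_0 = σ_v − u = 86.25 − 46.598 = 39.652 kPa.
Stress increase at mid-clay by the 2:1 spreading method:
Δσ = qBL/((B+z)(L+z)) = 256×2.5×2.5/((2.5+4.75)(2.5+4.75)) = 30.44 kPa
Final effective stress: σ'_f = 39.652 + 30.44 = 70.092 kPa.
σ'_f = 70.092 ≤ σ'_p = 101 kPa, so the clay remains overconsolidated and only the recompression index applies:
S_c = C_r·H/(1+e₀)·log₁₀(σ'_f/σ'_0) = 0.05×5.1/2.02×log₁₀(70.092/39.652)
    = 0.12624 × 0.2474 = 0.03123 m

S_c ≈ 31.2 mm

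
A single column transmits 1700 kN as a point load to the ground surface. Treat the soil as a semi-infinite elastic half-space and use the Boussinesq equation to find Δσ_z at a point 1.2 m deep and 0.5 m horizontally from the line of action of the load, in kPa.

Boussinesq vertical stress below a point load on an elastic half-space:
Δσ_z = 3P/(2πz²) · [1 + (r/z)²]^(−5/2)
r/z = 0.5/1.2 = 0.41667; [1+(r/z)²]^(−5/2) = 0.67018.
Δσ_z = 3×1700/(2π×1.2²) × 0.67018 = 563.67 × 0.67018 = 377.8 kPa

Δσ_z ≈ 378 kPa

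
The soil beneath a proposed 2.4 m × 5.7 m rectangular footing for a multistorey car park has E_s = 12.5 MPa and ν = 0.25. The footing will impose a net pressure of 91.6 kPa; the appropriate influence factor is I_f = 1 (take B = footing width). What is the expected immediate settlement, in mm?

S_e ≈ 16.5 mm

Immediate (elastic) settlement: S_e = q·B·(1−ν²)/E_s · I_f.
E_s = 12.5 MPa = 12500 kPa.
S_e = 91.6 × 2.4 × (1 − 0.25²) / 12500 × 1
    = 91.6 × 2.4 × 0.9375 / 12500 × 1
    = 0.01649 m = 16.49 mm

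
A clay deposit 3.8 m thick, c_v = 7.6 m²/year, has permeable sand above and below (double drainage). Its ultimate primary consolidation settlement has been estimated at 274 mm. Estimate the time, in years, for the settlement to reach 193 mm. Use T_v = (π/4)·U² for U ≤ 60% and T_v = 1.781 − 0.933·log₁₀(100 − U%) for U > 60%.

Drainage path length: H_d = H/2 = 1.9 m (double drainage).
U = S(t)/S_ult = 193/274 = 0.7044.
U > 60%: T_v = 1.781 − 0.933·log₁₀(100 − 70.438) = 0.4088.
t = T_v·H_d²/c_v = 0.4088×1.9²/7.6 = 0.1942 years.

t ≈ 0.194 years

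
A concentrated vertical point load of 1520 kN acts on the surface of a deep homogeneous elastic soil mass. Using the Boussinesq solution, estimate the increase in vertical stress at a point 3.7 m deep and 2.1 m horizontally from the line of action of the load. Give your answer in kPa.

Δσ_z ≈ 26.4 kPa

Boussinesq vertical stress below a point load on an elastic half-space:
Δσ_z = 3P/(2πz²) · [1 + (r/z)²]^(−5/2)
r/z = 2.1/3.7 = 0.56757; [1+(r/z)²]^(−5/2) = 0.49752.
Δσ_z = 3×1520/(2π×3.7²) × 0.49752 = 53.013 × 0.49752 = 26.38 kPa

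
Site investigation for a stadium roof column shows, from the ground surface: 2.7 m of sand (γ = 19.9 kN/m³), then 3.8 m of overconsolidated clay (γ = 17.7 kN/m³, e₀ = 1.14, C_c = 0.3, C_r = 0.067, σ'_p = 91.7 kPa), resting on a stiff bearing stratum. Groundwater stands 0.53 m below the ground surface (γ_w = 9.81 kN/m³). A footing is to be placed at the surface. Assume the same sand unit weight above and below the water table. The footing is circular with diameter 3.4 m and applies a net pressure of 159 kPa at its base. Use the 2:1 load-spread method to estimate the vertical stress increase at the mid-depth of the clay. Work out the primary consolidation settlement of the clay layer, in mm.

S_c ≈ 24.5 mm

Mid-depth of clay below the ground surface: z = 2.7 + 3.8/2 = 4.6 m.
Total vertical stress at mid-clay: σ_v = 19.9×2.7 + 17.7×1.9 = 87.36 kPa.
Pore pressure: u = 9.81×(4.6 − 0.53) = 39.927 kPa.
Initial effective stress: σ'_0 = σ_v − u = 87.36 − 39.927 = 47.433 kPa.
Stress increase at mid-clay by the 2:1 spreading method:
Δσ ≈ qD²/(D+z)² = 159×3.4²/(3.4+4.6)² = 28.719 kPa
Final effective stress: σ'_f = 47.433 + 28.719 = 76.152 kPa.
σ'_f = 76.152 ≤ σ'_p = 91.7 kPa, so the clay remains overconsolidated and only the recompression index applies:
S_c = C_r·H/(1+e₀)·log₁₀(σ'_f/σ'_0) = 0.067×3.8/2.14×log₁₀(76.152/47.433)
    = 0.11897 × 0.2056 = 0.02446 m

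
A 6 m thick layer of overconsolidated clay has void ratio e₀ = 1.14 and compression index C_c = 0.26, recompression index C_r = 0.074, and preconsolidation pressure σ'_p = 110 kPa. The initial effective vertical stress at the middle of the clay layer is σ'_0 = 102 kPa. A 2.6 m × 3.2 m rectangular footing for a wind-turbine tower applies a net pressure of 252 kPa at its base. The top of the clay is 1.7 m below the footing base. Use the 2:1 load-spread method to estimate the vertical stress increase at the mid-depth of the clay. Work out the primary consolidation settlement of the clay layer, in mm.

Mid-depth of clay below the footing base: z = 1.7 + 6/2 = 4.7 m.
Stress increase at mid-clay by the 2:1 spreading method:
Δσ = qBL/((B+z)(L+z)) = 252×2.6×3.2/((2.6+4.7)(3.2+4.7)) = 36.356 kPa
Final effective stress: σ'_f = 102 + 36.356 = 138.36 kPa.
σ'_f = 138.36 > σ'_p = 110 kPa, so the stress path crosses the preconsolidation pressure — recompression up to σ'_p, then virgin compression beyond:
S_c = H/(1+e₀)·[C_r·log₁₀(σ'_p/σ'_0) + C_c·log₁₀(σ'_f/σ'_p)]
    = 6/2.14 × [0.074×log₁₀(110/102) + 0.26×log₁₀(138.36/110)]
    = 2.8037 × [0.0024266 + 0.025901] = 0.07942 m

S_c ≈ 79.4 mm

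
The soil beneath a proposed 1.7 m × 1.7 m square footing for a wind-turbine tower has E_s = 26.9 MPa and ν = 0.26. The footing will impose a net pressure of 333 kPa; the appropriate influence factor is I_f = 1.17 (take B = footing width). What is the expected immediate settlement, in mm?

Immediate (elastic) settlement: S_e = q·B·(1−ν²)/E_s · I_f.
E_s = 26.9 MPa = 26900 kPa.
S_e = 333 × 1.7 × (1 − 0.26²) / 26900 × 1.17
    = 333 × 1.7 × 0.9324 / 26900 × 1.17
    = 0.02296 m = 22.96 mm

S_e ≈ 23 mm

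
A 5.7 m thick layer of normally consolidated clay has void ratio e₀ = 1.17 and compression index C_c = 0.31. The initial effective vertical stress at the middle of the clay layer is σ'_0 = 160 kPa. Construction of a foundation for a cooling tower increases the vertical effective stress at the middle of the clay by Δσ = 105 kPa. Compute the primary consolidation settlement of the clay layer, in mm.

S_c ≈ 178 mm

Final effective stress: σ'_f = σ'_0 + Δσ = 160 + 105 = 265 kPa.
Normally consolidated clay, so the full stress increment lies on the virgin compression line:
S_c = C_c·H/(1+e₀)·log₁₀(σ'_f/σ'_0) = 0.31×5.7/(1+1.17)×log₁₀(265/160)
    = 0.81429 × 0.21913 = 0.1784 m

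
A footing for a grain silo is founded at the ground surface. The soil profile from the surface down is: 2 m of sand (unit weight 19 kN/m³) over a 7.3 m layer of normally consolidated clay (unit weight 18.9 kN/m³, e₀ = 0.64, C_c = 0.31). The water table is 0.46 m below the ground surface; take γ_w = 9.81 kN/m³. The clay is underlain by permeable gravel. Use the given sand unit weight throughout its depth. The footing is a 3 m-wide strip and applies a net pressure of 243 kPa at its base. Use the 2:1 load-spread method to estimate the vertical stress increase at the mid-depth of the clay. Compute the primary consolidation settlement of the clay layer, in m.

Mid-depth of clay below the ground surface: z = 2 + 7.3/2 = 5.65 m.
Total vertical stress at mid-clay: σ_v = 19×2 + 18.9×3.65 = 106.98 kPa.
Pore pressure: u = 9.81×(5.65 − 0.46) = 50.914 kPa.
Initial effective stress: σ'_0 = σ_v − u = 106.98 − 50.914 = 56.066 kPa.
Stress increase at mid-clay by the 2:1 spreading method:
Δσ = qB/(B+z) = 243×3/(3+5.65) = 84.277 kPa
Final effective stress: σ'_f = σ'_0 + Δσ = 56.066 + 84.277 = 140.34 kPa.
Normally consolidated clay, so the full stress increment lies on the virgin compression line:
S_c = C_c·H/(1+e₀)·log₁₀(σ'_f/σ'_0) = 0.31×7.3/(1+0.64)×log₁₀(140.34/56.066)
    = 1.3799 × 0.39848 = 0.5499 m

S_c ≈ 0.55 m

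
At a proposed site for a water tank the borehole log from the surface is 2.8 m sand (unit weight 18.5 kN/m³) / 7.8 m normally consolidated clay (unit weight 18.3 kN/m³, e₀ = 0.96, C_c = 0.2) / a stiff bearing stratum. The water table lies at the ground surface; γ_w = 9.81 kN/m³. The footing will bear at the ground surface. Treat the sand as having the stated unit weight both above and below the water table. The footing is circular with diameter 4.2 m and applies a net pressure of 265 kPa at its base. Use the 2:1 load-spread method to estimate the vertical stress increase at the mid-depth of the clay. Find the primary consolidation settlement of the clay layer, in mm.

Mid-depth of clay below the ground surface: z = 2.8 + 7.8/2 = 6.7 m.
Total vertical stress at mid-clay: σ_v = 18.5×2.8 + 18.3×3.9 = 123.17 kPa.
Pore pressure: u = 9.81×(6.7 − 0) = 65.727 kPa.
Initial effective stress: σ'_0 = σ_v − u = 123.17 − 65.727 = 57.443 kPa.
Stress increase at mid-clay by the 2:1 spreading method:
Δσ ≈ qD²/(D+z)² = 265×4.2²/(4.2+6.7)² = 39.345 kPa
Final effective stress: σ'_f = σ'_0 + Δσ = 57.443 + 39.345 = 96.788 kPa.
Normally consolidated clay, so the full stress increment lies on the virgin compression line:
S_c = C_c·H/(1+e₀)·log₁₀(σ'_f/σ'_0) = 0.2×7.8/(1+0.96)×log₁₀(96.788/57.443)
    = 0.79592 × 0.22658 = 0.1803 m

S_c ≈ 180 mm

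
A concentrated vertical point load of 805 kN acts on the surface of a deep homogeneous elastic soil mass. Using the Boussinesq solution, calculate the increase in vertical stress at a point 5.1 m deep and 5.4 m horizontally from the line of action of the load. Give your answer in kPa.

Boussinesq vertical stress below a point load on an elastic half-space:
Δσ_z = 3P/(2πz²) · [1 + (r/z)²]^(−5/2)
r/z = 5.4/5.1 = 1.0588; [1+(r/z)²]^(−5/2) = 0.15261.
Δσ_z = 3×805/(2π×5.1²) × 0.15261 = 14.777 × 0.15261 = 2.255 kPa

Δσ_z ≈ 2.26 kPa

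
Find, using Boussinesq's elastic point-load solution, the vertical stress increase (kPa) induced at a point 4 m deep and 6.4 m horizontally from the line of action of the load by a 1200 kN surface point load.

Boussinesq vertical stress below a point load on an elastic half-space:
Δσ_z = 3P/(2πz²) · [1 + (r/z)²]^(−5/2)
r/z = 6.4/4 = 1.6; [1+(r/z)²]^(−5/2) = 0.041819.
Δσ_z = 3×1200/(2π×4²) × 0.041819 = 35.81 × 0.041819 = 1.498 kPa

Δσ_z ≈ 1.5 kPa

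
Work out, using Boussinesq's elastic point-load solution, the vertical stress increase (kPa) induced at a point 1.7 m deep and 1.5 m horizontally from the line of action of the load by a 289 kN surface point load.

Δσ_z ≈ 11.3 kPa

Boussinesq vertical stress below a point load on an elastic half-space:
Δσ_z = 3P/(2πz²) · [1 + (r/z)²]^(−5/2)
r/z = 1.5/1.7 = 0.88235; [1+(r/z)²]^(−5/2) = 0.23705.
Δσ_z = 3×289/(2π×1.7²) × 0.23705 = 47.746 × 0.23705 = 11.32 kPa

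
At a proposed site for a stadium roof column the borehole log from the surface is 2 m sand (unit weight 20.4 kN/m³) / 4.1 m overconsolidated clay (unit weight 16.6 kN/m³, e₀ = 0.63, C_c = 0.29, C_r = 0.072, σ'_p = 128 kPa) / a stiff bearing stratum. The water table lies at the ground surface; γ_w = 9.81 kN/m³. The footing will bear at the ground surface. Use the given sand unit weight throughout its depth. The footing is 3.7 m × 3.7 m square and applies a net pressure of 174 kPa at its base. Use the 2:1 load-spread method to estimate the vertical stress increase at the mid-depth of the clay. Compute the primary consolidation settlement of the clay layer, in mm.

S_c ≈ 59.5 mm

Mid-depth of clay below the ground surface: z = 2 + 4.1/2 = 4.05 m.
Total vertical stress at mid-clay: σ_v = 20.4×2 + 16.6×2.05 = 74.83 kPa.
Pore pressure: u = 9.81×(4.05 − 0) = 39.73 kPa.
Initial effective stress: σ'_0 = σ_v − u = 74.83 − 39.73 = 35.1 kPa.
Stress increase at mid-clay by the 2:1 spreading method:
Δσ = qBL/((B+z)(L+z)) = 174×3.7×3.7/((3.7+4.05)(3.7+4.05)) = 39.66 kPa
Final effective stress: σ'_f = 35.1 + 39.66 = 74.76 kPa.
σ'_f = 74.76 ≤ σ'_p = 128 kPa, so the clay remains overconsolidated and only the recompression index applies:
S_c = C_r·H/(1+e₀)·log₁₀(σ'_f/σ'_0) = 0.072×4.1/1.63×log₁₀(74.76/35.1)
    = 0.1811 × 0.32836 = 0.05947 m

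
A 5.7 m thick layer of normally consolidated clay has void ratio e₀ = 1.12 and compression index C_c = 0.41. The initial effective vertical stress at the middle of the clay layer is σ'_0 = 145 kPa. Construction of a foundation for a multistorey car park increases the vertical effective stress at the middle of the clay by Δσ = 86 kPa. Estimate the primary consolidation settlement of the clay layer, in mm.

S_c ≈ 223 mm

Final effective stress: σ'_f = σ'_0 + Δσ = 145 + 86 = 231 kPa.
Normally consolidated clay, so the full stress increment lies on the virgin compression line:
S_c = C_c·H/(1+e₀)·log₁₀(σ'_f/σ'_0) = 0.41×5.7/(1+1.12)×log₁₀(231/145)
    = 1.1024 × 0.20224 = 0.2229 m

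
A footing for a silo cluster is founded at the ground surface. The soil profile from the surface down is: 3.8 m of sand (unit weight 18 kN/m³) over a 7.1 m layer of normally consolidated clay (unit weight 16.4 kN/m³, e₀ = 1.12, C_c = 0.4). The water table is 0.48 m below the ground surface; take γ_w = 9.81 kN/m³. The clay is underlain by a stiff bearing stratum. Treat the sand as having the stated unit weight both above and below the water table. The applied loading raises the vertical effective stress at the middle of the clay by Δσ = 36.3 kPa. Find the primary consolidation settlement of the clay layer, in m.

Mid-depth of clay below the ground surface: z = 3.8 + 7.1/2 = 7.35 m.
Total vertical stress at mid-clay: σ_v = 18×3.8 + 16.4×3.55 = 126.62 kPa.
Pore pressure: u = 9.81×(7.35 − 0.48) = 67.395 kPa.
Initial effective stress: σ'_0 = σ_v − u = 126.62 − 67.395 = 59.225 kPa.
Final effective stress: σ'_f = σ'_0 + Δσ = 59.225 + 36.3 = 95.525 kPa.
Normally consolidated clay, so the full stress increment lies on the virgin compression line:
S_c = C_c·H/(1+e₀)·log₁₀(σ'_f/σ'_0) = 0.4×7.1/(1+1.12)×log₁₀(95.525/59.225)
    = 1.3396 × 0.20761 = 0.2781 m

S_c ≈ 0.278 m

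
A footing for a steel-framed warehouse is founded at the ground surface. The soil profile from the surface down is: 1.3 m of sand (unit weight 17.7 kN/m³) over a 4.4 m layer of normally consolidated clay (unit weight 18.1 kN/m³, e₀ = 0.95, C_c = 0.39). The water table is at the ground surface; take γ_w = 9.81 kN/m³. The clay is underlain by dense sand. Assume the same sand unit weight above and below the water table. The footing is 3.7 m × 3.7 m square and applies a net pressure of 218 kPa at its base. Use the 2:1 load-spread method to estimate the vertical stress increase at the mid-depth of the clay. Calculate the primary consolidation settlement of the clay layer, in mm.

S_c ≈ 422 mm

Mid-depth of clay below the ground surface: z = 1.3 + 4.4/2 = 3.5 m.
Total vertical stress at mid-clay: σ_v = 17.7×1.3 + 18.1×2.2 = 62.83 kPa.
Pore pressure: u = 9.81×(3.5 − 0) = 34.335 kPa.
Initial effective stress: σ'_0 = σ_v − u = 62.83 − 34.335 = 28.495 kPa.
Stress increase at mid-clay by the 2:1 spreading method:
Δσ = qBL/((B+z)(L+z)) = 218×3.7×3.7/((3.7+3.5)(3.7+3.5)) = 57.57 kPa
Final effective stress: σ'_f = σ'_0 + Δσ = 28.495 + 57.57 = 86.065 kPa.
Normally consolidated clay, so the full stress increment lies on the virgin compression line:
S_c = C_c·H/(1+e₀)·log₁₀(σ'_f/σ'_0) = 0.39×4.4/(1+0.95)×log₁₀(86.065/28.495)
    = 0.88 × 0.48006 = 0.4225 m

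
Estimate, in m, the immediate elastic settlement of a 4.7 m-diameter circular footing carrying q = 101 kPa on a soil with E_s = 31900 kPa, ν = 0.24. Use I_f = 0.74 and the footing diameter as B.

Immediate (elastic) settlement: S_e = q·B·(1−ν²)/E_s · I_f.
S_e = 101 × 4.7 × (1 − 0.24²) / 31900 × 0.74
    = 101 × 4.7 × 0.9424 / 31900 × 0.74
    = 0.01038 m

S_e ≈ 0.0104 m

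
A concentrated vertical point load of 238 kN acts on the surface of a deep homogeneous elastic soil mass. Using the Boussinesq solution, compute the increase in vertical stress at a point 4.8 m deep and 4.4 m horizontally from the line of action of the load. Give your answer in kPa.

Boussinesq vertical stress below a point load on an elastic half-space:
Δσ_z = 3P/(2πz²) · [1 + (r/z)²]^(−5/2)
r/z = 4.4/4.8 = 0.91667; [1+(r/z)²]^(−5/2) = 0.21767.
Δσ_z = 3×238/(2π×4.8²) × 0.21767 = 4.9321 × 0.21767 = 1.074 kPa

Δσ_z ≈ 1.07 kPa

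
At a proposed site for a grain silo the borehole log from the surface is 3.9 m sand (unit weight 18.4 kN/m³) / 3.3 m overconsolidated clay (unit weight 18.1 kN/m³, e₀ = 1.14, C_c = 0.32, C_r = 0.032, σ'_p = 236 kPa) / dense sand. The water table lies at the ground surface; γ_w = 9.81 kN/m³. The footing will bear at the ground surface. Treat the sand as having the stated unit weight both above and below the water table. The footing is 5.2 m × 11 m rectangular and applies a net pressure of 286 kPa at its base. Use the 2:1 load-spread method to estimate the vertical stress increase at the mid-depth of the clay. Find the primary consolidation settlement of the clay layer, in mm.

S_c ≈ 23.2 mm

Mid-depth of clay below the ground surface: z = 3.9 + 3.3/2 = 5.55 m.
Total vertical stress at mid-clay: σ_v = 18.4×3.9 + 18.1×1.65 = 101.62 kPa.
Pore pressure: u = 9.81×(5.55 − 0) = 54.446 kPa.
Initial effective stress: σ'_0 = σ_v − u = 101.62 − 54.446 = 47.174 kPa.
Stress increase at mid-clay by the 2:1 spreading method:
Δσ = qBL/((B+z)(L+z)) = 286×5.2×11/((5.2+5.55)(11+5.55)) = 91.951 kPa
Final effective stress: σ'_f = 47.174 + 91.951 = 139.12 kPa.
σ'_f = 139.12 ≤ σ'_p = 236 kPa, so the clay remains overconsolidated and only the recompression index applies:
S_c = C_r·H/(1+e₀)·log₁₀(σ'_f/σ'_0) = 0.032×3.3/2.14×log₁₀(139.12/47.174)
    = 0.049347 × 0.46969 = 0.02318 m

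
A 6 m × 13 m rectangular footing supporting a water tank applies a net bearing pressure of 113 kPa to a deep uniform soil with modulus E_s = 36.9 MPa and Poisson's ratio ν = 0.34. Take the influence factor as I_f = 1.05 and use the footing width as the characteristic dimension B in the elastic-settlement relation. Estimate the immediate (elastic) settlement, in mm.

Immediate (elastic) settlement: S_e = q·B·(1−ν²)/E_s · I_f.
E_s = 36.9 MPa = 36900 kPa.
S_e = 113 × 6 × (1 − 0.34²) / 36900 × 1.05
    = 113 × 6 × 0.8844 / 36900 × 1.05
    = 0.01706 m = 17.06 mm

S_e ≈ 17.1 mm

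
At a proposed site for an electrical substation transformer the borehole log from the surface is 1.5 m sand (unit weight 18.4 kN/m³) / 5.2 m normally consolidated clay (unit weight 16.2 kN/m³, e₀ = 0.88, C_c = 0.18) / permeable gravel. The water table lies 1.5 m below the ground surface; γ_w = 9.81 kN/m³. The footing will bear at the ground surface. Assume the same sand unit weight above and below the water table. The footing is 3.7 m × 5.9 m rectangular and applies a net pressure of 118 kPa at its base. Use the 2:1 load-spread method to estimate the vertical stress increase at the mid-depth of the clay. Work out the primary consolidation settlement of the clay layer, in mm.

S_c ≈ 121 mm

Mid-depth of clay below the ground surface: z = 1.5 + 5.2/2 = 4.1 m.
Total vertical stress at mid-clay: σ_v = 18.4×1.5 + 16.2×2.6 = 69.72 kPa.
Pore pressure: u = 9.81×(4.1 − 1.5) = 25.506 kPa.
Initial effective stress: σ'_0 = σ_v − u = 69.72 − 25.506 = 44.214 kPa.
Stress increase at mid-clay by the 2:1 spreading method:
Δσ = qBL/((B+z)(L+z)) = 118×3.7×5.9/((3.7+4.1)(5.9+4.1)) = 33.025 kPa
Final effective stress: σ'_f = σ'_0 + Δσ = 44.214 + 33.025 = 77.239 kPa.
Normally consolidated clay, so the full stress increment lies on the virgin compression line:
S_c = C_c·H/(1+e₀)·log₁₀(σ'_f/σ'_0) = 0.18×5.2/(1+0.88)×log₁₀(77.239/44.214)
    = 0.49787 × 0.24228 = 0.1206 m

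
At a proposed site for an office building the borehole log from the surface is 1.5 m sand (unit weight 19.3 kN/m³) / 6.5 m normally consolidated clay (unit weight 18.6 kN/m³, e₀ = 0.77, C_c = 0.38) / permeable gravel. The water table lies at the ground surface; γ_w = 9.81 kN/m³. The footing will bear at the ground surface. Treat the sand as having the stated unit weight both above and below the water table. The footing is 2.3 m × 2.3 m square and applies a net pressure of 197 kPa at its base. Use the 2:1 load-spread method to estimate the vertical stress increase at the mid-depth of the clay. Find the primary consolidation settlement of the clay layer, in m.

S_c ≈ 0.242 m

Mid-depth of clay below the ground surface: z = 1.5 + 6.5/2 = 4.75 m.
Total vertical stress at mid-clay: σ_v = 19.3×1.5 + 18.6×3.25 = 89.4 kPa.
Pore pressure: u = 9.81×(4.75 − 0) = 46.598 kPa.
Initial effective stress: σ'_0 = σ_v − u = 89.4 − 46.598 = 42.802 kPa.
Stress increase at mid-clay by the 2:1 spreading method:
Δσ = qBL/((B+z)(L+z)) = 197×2.3×2.3/((2.3+4.75)(2.3+4.75)) = 20.967 kPa
Final effective stress: σ'_f = σ'_0 + Δσ = 42.802 + 20.967 = 63.769 kPa.
Normally consolidated clay, so the full stress increment lies on the virgin compression line:
S_c = C_c·H/(1+e₀)·log₁₀(σ'_f/σ'_0) = 0.38×6.5/(1+0.77)×log₁₀(63.769/42.802)
    = 1.3955 × 0.17315 = 0.2416 m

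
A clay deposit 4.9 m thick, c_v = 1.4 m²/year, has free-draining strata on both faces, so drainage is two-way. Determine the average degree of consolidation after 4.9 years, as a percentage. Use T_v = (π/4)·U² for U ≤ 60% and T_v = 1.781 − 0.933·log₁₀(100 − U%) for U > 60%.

U ≈ 95.2 %

Drainage path length: H_d = H/2 = 2.45 m (double drainage).
T_v = c_v·t/H_d² = 1.4×4.9/2.45² = 1.1429.
T_v = 1.1429 corresponds to the U > 60% branch:
U = 1 − 10^((1.781 − T_v)/0.933)/100 = 0.9517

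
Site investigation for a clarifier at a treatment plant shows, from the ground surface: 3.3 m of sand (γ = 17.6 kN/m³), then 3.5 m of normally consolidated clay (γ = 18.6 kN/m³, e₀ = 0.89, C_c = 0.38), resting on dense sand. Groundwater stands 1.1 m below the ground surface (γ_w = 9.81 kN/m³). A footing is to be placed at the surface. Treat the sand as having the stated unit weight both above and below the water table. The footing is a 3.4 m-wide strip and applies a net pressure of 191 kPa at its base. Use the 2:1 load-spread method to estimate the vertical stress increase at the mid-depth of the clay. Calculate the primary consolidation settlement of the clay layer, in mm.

Mid-depth of clay below the ground surface: z = 3.3 + 3.5/2 = 5.05 m.
Total vertical stress at mid-clay: σ_v = 17.6×3.3 + 18.6×1.75 = 90.63 kPa.
Pore pressure: u = 9.81×(5.05 − 1.1) = 38.75 kPa.
Initial effective stress: σ'_0 = σ_v − u = 90.63 − 38.75 = 51.88 kPa.
Stress increase at mid-clay by the 2:1 spreading method:
Δσ = qB/(B+z) = 191×3.4/(3.4+5.05) = 76.852 kPa
Final effective stress: σ'_f = σ'_0 + Δσ = 51.88 + 76.852 = 128.73 kPa.
Normally consolidated clay, so the full stress increment lies on the virgin compression line:
S_c = C_c·H/(1+e₀)·log₁₀(σ'_f/σ'_0) = 0.38×3.5/(1+0.89)×log₁₀(128.73/51.88)
    = 0.7037 × 0.39468 = 0.2777 m

S_c ≈ 278 mm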